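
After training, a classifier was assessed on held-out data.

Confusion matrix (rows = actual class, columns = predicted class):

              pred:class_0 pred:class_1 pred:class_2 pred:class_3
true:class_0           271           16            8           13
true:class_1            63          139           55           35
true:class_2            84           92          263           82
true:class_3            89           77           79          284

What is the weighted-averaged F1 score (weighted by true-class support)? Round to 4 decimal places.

Per-class F1 score (2·TP/(2·TP+FP+FN)):
  class_0: TP=271, FP=63+84+89=236, FN=16+8+13=37 → 542/815 = 0.66503
  class_1: TP=139, FP=16+92+77=185, FN=63+55+35=153 → 278/616 = 0.45130
  class_2: TP=263, FP=8+55+79=142, FN=84+92+82=258 → 526/926 = 0.56803
  class_3: TP=284, FP=13+35+82=130, FN=89+77+79=245 → 568/943 = 0.60233
Weighted-F1 score = Σ (supportᵢ/N)·F1 scoreᵢ with N=1650: (308/1650)·0.66503 + (292/1650)·0.45130 + (521/1650)·0.56803 + (529/1650)·0.60233 = 0.5765

0.5765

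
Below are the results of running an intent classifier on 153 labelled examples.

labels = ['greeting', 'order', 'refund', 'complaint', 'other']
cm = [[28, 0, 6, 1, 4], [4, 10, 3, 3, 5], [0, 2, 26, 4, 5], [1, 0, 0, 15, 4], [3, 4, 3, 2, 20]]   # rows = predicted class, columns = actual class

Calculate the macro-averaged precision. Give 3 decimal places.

0.639

Per-class precision (TP/(TP+FP)):
  greeting: TP=28, FP=0+6+1+4=11 → 28/39 = 0.7179
  order: TP=10, FP=4+3+3+5=15 → 10/25 = 0.4000
  refund: TP=26, FP=0+2+4+5=11 → 26/37 = 0.7027
  complaint: TP=15, FP=1+0+0+4=5 → 15/20 = 0.7500
  other: TP=20, FP=3+4+3+2=12 → 20/32 = 0.6250
Macro-precision = mean = (0.7179 + 0.4000 + 0.7027 + 0.7500 + 0.6250) / 5 = 0.639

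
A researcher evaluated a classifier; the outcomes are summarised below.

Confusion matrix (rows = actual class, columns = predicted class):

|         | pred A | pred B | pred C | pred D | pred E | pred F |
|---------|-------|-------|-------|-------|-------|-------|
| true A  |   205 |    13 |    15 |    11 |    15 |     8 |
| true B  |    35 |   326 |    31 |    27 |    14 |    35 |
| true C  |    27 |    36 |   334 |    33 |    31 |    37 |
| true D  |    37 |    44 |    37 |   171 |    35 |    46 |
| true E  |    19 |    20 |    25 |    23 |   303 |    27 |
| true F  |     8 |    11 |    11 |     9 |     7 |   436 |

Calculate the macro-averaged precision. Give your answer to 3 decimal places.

Per-class precision (TP/(TP+FP)):
  A: TP=205, FP=35+27+37+19+8=126 → 205/331 = 0.6193
  B: TP=326, FP=13+36+44+20+11=124 → 326/450 = 0.7244
  C: TP=334, FP=15+31+37+25+11=119 → 334/453 = 0.7373
  D: TP=171, FP=11+27+33+23+9=103 → 171/274 = 0.6241
  E: TP=303, FP=15+14+31+35+7=102 → 303/405 = 0.7481
  F: TP=436, FP=8+35+37+46+27=153 → 436/589 = 0.7402
Macro-precision = mean = (0.6193 + 0.7244 + 0.7373 + 0.6241 + 0.7481 + 0.7402) / 6 = 0.699

0.699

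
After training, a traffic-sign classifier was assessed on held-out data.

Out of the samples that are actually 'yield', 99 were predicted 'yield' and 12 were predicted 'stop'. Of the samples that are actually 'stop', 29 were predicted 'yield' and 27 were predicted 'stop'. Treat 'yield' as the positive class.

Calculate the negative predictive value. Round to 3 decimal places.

0.692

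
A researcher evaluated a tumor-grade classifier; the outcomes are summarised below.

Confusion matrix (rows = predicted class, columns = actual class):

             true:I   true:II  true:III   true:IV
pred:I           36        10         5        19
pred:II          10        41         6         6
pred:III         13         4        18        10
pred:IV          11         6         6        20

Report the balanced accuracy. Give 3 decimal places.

Balanced accuracy = mean of per-class recall.
  I: recall = 36/70 = 0.5143
  II: recall = 41/61 = 0.6721
  III: recall = 18/35 = 0.5143
  IV: recall = 20/55 = 0.3636
Mean = (0.5143 + 0.6721 + 0.5143 + 0.3636) / 4 = 0.516

0.516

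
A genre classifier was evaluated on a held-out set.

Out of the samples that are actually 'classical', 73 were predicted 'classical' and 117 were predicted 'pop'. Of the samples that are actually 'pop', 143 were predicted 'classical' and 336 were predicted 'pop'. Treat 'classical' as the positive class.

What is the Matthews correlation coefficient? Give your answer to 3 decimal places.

0.083

MCC = (TP·TN − FP·FN) / √((TP+FP)(TP+FN)(TN+FP)(TN+FN))
Numerator = 73·336 − 143·117 = 7797
Denominator = √(216·190·479·453) = √8905146480 = 94367.0837
MCC = 7797 / 94367.0837 = 0.083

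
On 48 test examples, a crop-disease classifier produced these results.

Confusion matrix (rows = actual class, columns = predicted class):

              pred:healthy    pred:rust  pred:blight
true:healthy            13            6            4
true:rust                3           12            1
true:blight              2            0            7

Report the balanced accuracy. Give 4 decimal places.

Balanced accuracy = mean of per-class recall.
  healthy: recall = 13/23 = 0.56522
  rust: recall = 12/16 = 0.75000
  blight: recall = 7/9 = 0.77778
Mean = (0.56522 + 0.75000 + 0.77778) / 3 = 0.6977

0.6977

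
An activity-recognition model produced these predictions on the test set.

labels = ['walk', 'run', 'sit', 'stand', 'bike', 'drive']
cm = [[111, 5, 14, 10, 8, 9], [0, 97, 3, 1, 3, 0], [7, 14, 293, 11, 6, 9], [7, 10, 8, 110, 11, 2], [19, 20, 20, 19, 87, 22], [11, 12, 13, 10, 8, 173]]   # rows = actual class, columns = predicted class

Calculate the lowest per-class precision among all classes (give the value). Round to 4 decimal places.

0.6139

Per-class precision (TP/(TP+FP)):
  walk: TP=111, FP=0+7+7+19+11=44 → 111/155 = 0.71613
  run: TP=97, FP=5+14+10+20+12=61 → 97/158 = 0.61392
  sit: TP=293, FP=14+3+8+20+13=58 → 293/351 = 0.83476
  stand: TP=110, FP=10+1+11+19+10=51 → 110/161 = 0.68323
  bike: TP=87, FP=8+3+6+11+8=36 → 87/123 = 0.70732
  drive: TP=173, FP=9+0+9+2+22=42 → 173/215 = 0.80465
Lowest is class 'run' with precision = 0.6139.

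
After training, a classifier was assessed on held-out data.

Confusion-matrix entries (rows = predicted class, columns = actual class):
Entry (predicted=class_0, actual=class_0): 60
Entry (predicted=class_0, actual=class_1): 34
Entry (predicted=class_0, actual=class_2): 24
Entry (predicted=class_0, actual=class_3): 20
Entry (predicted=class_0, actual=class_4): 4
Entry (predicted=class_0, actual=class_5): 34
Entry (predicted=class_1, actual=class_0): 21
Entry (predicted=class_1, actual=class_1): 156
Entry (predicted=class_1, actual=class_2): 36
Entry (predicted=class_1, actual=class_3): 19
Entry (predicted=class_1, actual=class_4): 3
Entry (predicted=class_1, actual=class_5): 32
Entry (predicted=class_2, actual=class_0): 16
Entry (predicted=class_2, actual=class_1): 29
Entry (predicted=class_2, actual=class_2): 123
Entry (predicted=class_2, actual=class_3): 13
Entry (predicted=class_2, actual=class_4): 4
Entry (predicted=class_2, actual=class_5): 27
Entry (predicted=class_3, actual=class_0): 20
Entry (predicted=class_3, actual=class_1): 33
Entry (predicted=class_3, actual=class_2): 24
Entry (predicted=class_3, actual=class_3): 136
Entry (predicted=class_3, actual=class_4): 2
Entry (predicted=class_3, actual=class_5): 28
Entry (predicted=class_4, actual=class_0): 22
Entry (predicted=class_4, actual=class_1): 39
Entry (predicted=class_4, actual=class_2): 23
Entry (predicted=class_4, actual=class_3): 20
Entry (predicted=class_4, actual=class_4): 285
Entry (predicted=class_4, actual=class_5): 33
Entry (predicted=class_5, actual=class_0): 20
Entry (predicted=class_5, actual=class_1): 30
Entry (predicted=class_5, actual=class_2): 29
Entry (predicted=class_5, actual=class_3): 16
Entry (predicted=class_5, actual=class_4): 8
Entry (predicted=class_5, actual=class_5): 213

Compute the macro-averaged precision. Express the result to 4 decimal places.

Per-class precision (TP/(TP+FP)):
  class_0: TP=60, FP=34+24+20+4+34=116 → 60/176 = 0.34091
  class_1: TP=156, FP=21+36+19+3+32=111 → 156/267 = 0.58427
  class_2: TP=123, FP=16+29+13+4+27=89 → 123/212 = 0.58019
  class_3: TP=136, FP=20+33+24+2+28=107 → 136/243 = 0.55967
  class_4: TP=285, FP=22+39+23+20+33=137 → 285/422 = 0.67536
  class_5: TP=213, FP=20+30+29+16+8=103 → 213/316 = 0.67405
Macro-precision = mean = (0.34091 + 0.58427 + 0.58019 + 0.55967 + 0.67536 + 0.67405) / 6 = 0.5691

0.5691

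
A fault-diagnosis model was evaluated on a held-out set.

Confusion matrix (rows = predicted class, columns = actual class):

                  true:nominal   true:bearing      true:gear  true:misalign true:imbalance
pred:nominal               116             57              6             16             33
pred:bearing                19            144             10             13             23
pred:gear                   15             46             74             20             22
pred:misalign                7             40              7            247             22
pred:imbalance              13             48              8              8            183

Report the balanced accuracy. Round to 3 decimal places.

Balanced accuracy = mean of per-class recall.
  nominal: recall = 116/170 = 0.6824
  bearing: recall = 144/335 = 0.4299
  gear: recall = 74/105 = 0.7048
  misalign: recall = 247/304 = 0.8125
  imbalance: recall = 183/283 = 0.6466
Mean = (0.6824 + 0.4299 + 0.7048 + 0.8125 + 0.6466) / 5 = 0.655

0.655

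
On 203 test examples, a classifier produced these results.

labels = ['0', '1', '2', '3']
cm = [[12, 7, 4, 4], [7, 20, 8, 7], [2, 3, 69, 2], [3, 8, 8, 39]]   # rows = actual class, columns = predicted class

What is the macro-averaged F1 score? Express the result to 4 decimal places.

Per-class F1 score (2·TP/(2·TP+FP+FN)):
  0: TP=12, FP=7+2+3=12, FN=7+4+4=15 → 24/51 = 0.47059
  1: TP=20, FP=7+3+8=18, FN=7+8+7=22 → 40/80 = 0.50000
  2: TP=69, FP=4+8+8=20, FN=2+3+2=7 → 138/165 = 0.83636
  3: TP=39, FP=4+7+2=13, FN=3+8+8=19 → 78/110 = 0.70909
Macro-F1 score = mean = (0.47059 + 0.50000 + 0.83636 + 0.70909) / 4 = 0.6290

0.6290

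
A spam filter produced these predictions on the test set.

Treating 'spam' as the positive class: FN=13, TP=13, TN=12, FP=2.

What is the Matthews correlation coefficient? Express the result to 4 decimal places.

0.3519

MCC = (TP·TN − FP·FN) / √((TP+FP)(TP+FN)(TN+FP)(TN+FN))
Numerator = 13·12 − 2·13 = 130
Denominator = √(15·26·14·25) = √136500 = 369.4591
MCC = 130 / 369.4591 = 0.3519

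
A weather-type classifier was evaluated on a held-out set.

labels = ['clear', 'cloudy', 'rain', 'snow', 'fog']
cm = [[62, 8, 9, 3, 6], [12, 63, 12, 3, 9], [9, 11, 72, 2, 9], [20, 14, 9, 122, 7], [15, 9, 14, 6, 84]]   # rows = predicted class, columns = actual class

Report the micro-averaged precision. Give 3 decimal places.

Micro-averaging pools counts across classes: ΣTP=403, ΣFP=187, ΣFN=187.
Micro-precision = TP/(TP+FP) on pooled counts = 0.683 (equals overall accuracy in single-label multiclass).

0.683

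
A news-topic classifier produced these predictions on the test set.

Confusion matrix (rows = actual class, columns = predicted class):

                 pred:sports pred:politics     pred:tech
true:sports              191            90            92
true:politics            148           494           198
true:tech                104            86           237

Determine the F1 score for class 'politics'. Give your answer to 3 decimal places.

0.654

Treat 'politics' as positive and all other classes as negative.
F1 score = 2·TP/(2·TP+FP+FN).
politics: TP=494, FP=90+86=176, FN=148+198=346 → 988/1510 = 0.6543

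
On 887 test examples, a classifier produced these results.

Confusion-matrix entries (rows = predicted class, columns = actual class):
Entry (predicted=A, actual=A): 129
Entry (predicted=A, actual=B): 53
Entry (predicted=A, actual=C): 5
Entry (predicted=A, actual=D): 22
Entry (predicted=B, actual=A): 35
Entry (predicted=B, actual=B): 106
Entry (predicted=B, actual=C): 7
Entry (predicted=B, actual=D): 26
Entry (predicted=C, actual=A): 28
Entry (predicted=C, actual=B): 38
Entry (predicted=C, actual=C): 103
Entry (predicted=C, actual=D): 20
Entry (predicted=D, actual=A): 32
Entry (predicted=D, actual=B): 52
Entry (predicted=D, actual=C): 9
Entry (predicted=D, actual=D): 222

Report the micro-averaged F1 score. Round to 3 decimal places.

Micro-averaging pools counts across classes: ΣTP=560, ΣFP=327, ΣFN=327.
Micro-F1 score = 2·TP/(2·TP+FP+FN) on pooled counts = 0.631 (equals overall accuracy in single-label multiclass).

0.631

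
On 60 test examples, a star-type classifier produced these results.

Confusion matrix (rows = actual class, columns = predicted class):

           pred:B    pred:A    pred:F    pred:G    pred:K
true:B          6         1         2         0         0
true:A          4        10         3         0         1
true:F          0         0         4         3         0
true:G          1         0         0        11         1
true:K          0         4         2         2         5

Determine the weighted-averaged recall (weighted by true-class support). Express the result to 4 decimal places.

Per-class recall (TP/(TP+FN)):
  B: TP=6, FN=1+2+0+0=3 → 6/9 = 0.66667
  A: TP=10, FN=4+3+0+1=8 → 10/18 = 0.55556
  F: TP=4, FN=0+0+3+0=3 → 4/7 = 0.57143
  G: TP=11, FN=1+0+0+1=2 → 11/13 = 0.84615
  K: TP=5, FN=0+4+2+2=8 → 5/13 = 0.38462
Weighted-recall = Σ (supportᵢ/N)·recallᵢ with N=60: (9/60)·0.66667 + (18/60)·0.55556 + (7/60)·0.57143 + (13/60)·0.84615 + (13/60)·0.38462 = 0.6000

0.6000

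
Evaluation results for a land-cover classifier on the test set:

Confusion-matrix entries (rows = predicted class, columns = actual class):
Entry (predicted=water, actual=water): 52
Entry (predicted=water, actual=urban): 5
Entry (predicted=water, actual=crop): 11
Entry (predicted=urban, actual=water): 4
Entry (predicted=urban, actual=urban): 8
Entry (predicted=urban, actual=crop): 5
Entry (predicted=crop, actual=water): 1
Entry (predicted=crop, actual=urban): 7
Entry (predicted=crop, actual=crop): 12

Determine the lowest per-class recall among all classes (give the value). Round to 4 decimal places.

0.4000

Per-class recall (TP/(TP+FN)):
  water: TP=52, FN=4+1=5 → 52/57 = 0.91228
  urban: TP=8, FN=5+7=12 → 8/20 = 0.40000
  crop: TP=12, FN=11+5=16 → 12/28 = 0.42857
Lowest is class 'urban' with recall = 0.4000.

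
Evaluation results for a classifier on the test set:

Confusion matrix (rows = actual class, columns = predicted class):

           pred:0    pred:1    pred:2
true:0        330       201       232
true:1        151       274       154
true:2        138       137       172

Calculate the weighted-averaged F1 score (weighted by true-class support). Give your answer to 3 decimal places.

Per-class F1 score (2·TP/(2·TP+FP+FN)):
  0: TP=330, FP=151+138=289, FN=201+232=433 → 660/1382 = 0.4776
  1: TP=274, FP=201+137=338, FN=151+154=305 → 548/1191 = 0.4601
  2: TP=172, FP=232+154=386, FN=138+137=275 → 344/1005 = 0.3423
Weighted-F1 score = Σ (supportᵢ/N)·F1 scoreᵢ with N=1789: (763/1789)·0.4776 + (579/1789)·0.4601 + (447/1789)·0.3423 = 0.438

0.438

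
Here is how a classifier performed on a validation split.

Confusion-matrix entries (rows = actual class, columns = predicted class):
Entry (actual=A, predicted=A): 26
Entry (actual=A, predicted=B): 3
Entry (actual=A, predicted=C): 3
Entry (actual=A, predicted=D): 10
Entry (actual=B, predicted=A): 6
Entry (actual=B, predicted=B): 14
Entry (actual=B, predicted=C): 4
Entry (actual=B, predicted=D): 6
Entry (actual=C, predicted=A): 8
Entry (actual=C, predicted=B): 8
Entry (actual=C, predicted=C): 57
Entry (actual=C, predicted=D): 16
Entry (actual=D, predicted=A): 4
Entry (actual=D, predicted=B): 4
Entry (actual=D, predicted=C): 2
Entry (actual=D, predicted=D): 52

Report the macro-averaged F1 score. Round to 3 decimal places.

0.632

Per-class F1 score (2·TP/(2·TP+FP+FN)):
  A: TP=26, FP=6+8+4=18, FN=3+3+10=16 → 52/86 = 0.6047
  B: TP=14, FP=3+8+4=15, FN=6+4+6=16 → 28/59 = 0.4746
  C: TP=57, FP=3+4+2=9, FN=8+8+16=32 → 114/155 = 0.7355
  D: TP=52, FP=10+6+16=32, FN=4+4+2=10 → 104/146 = 0.7123
Macro-F1 score = mean = (0.6047 + 0.4746 + 0.7355 + 0.7123) / 4 = 0.632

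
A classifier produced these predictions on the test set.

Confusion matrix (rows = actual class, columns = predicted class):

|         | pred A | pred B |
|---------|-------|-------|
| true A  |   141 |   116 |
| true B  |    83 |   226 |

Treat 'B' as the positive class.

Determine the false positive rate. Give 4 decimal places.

0.4514

FPR = FP/(FP+TN) = 116/(116+141) = 0.4514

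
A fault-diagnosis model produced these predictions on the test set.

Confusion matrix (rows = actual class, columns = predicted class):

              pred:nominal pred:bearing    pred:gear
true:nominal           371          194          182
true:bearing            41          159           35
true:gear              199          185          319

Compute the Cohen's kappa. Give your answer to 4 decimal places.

0.2505

Observed agreement pₒ = trace/N = 849/1685 = 0.50386
Expected agreement pₑ = Σ (rowᵢ·colᵢ)/N² = (747·611 + 235·538 + 703·536)/1685² = 0.33800
κ = (pₒ − pₑ)/(1 − pₑ) = (0.50386 − 0.33800)/(1 − 0.33800) = 0.2505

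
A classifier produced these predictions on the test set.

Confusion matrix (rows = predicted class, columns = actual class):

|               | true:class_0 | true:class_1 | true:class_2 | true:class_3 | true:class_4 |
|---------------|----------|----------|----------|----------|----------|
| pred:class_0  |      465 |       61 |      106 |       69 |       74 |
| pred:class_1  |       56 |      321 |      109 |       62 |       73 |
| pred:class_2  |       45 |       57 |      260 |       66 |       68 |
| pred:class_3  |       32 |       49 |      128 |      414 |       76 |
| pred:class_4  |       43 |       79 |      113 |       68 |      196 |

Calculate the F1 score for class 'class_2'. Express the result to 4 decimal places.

One-vs-rest for 'class_2': TP = diagonal; FP = other classes predicted 'class_2'; FN = 'class_2' predicted as other.
F1 score = 2·TP/(2·TP+FP+FN).
class_2: TP=260, FP=45+57+66+68=236, FN=106+109+128+113=456 → 520/1212 = 0.42904

0.4290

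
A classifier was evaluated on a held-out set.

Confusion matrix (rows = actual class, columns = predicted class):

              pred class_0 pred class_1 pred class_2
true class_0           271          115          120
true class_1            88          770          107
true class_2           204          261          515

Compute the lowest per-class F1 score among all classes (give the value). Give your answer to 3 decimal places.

0.507

Per-class F1 score (2·TP/(2·TP+FP+FN)):
  class_0: TP=271, FP=88+204=292, FN=115+120=235 → 542/1069 = 0.5070
  class_1: TP=770, FP=115+261=376, FN=88+107=195 → 1540/2111 = 0.7295
  class_2: TP=515, FP=120+107=227, FN=204+261=465 → 1030/1722 = 0.5981
Lowest is class 'class_0' with F1 score = 0.507.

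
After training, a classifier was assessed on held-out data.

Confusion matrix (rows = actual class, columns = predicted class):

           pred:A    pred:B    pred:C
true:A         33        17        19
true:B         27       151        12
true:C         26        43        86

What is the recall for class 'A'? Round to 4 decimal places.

0.4783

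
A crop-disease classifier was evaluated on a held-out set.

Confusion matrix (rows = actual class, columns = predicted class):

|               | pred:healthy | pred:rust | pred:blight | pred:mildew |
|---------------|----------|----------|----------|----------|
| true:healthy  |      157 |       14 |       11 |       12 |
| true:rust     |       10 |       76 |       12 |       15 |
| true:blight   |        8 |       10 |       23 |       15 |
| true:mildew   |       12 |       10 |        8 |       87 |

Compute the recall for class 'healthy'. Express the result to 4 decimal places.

Treat 'healthy' as positive and all other classes as negative.
recall = TP/(TP+FN).
healthy: TP=157, FN=14+11+12=37 → 157/194 = 0.80928

0.8093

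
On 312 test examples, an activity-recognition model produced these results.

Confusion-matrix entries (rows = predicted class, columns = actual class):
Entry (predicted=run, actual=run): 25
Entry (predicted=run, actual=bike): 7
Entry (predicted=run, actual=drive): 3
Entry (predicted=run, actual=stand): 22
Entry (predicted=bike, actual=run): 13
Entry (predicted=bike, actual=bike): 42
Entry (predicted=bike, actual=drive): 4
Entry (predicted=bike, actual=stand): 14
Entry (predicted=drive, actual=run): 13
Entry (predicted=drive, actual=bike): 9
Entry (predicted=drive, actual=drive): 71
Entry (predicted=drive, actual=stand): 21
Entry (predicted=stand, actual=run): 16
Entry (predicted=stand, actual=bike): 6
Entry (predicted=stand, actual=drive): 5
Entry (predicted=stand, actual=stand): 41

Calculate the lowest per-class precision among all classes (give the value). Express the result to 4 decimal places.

Per-class precision (TP/(TP+FP)):
  run: TP=25, FP=7+3+22=32 → 25/57 = 0.43860
  bike: TP=42, FP=13+4+14=31 → 42/73 = 0.57534
  drive: TP=71, FP=13+9+21=43 → 71/114 = 0.62281
  stand: TP=41, FP=16+6+5=27 → 41/68 = 0.60294
Lowest is class 'run' with precision = 0.4386.

0.4386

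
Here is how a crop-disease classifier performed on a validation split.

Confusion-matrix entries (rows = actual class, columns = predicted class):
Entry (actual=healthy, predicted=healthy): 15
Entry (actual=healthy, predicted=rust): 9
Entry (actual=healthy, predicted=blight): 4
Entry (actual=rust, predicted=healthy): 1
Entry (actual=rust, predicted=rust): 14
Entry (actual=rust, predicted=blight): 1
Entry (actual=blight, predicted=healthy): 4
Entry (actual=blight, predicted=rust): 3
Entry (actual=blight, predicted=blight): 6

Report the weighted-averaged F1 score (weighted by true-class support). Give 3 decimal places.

0.608

Per-class F1 score (2·TP/(2·TP+FP+FN)):
  healthy: TP=15, FP=1+4=5, FN=9+4=13 → 30/48 = 0.6250
  rust: TP=14, FP=9+3=12, FN=1+1=2 → 28/42 = 0.6667
  blight: TP=6, FP=4+1=5, FN=4+3=7 → 12/24 = 0.5000
Weighted-F1 score = Σ (supportᵢ/N)·F1 scoreᵢ with N=57: (28/57)·0.6250 + (16/57)·0.6667 + (13/57)·0.5000 = 0.608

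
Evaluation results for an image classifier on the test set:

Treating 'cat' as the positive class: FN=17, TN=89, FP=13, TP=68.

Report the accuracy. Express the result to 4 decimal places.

Accuracy = (TP+TN)/N = (68+89)/187 = 0.8396

0.8396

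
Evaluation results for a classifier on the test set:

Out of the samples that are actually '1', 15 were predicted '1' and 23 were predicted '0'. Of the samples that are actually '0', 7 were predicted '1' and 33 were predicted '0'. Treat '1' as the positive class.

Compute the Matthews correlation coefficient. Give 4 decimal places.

MCC = (TP·TN − FP·FN) / √((TP+FP)(TP+FN)(TN+FP)(TN+FN))
Numerator = 15·33 − 7·23 = 334
Denominator = √(22·38·40·56) = √1872640 = 1368.4444
MCC = 334 / 1368.4444 = 0.2441

0.2441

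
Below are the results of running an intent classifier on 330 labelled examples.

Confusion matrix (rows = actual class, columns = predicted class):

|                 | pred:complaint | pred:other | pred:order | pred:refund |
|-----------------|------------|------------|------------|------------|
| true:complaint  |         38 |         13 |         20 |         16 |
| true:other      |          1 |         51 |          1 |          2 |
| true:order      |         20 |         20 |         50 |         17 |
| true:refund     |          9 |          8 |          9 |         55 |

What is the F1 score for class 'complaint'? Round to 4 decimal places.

0.4903

Treat 'complaint' as positive and all other classes as negative.
F1 score = 2·TP/(2·TP+FP+FN).
complaint: TP=38, FP=1+20+9=30, FN=13+20+16=49 → 76/155 = 0.49032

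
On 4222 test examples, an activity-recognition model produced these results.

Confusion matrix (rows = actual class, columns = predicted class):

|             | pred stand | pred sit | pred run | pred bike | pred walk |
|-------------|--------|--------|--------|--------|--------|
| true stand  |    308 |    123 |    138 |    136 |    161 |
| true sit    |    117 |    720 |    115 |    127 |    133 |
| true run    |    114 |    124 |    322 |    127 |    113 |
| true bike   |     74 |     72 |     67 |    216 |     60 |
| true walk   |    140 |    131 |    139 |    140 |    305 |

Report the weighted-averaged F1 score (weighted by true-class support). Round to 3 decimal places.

Per-class F1 score (2·TP/(2·TP+FP+FN)):
  stand: TP=308, FP=117+114+74+140=445, FN=123+138+136+161=558 → 616/1619 = 0.3805
  sit: TP=720, FP=123+124+72+131=450, FN=117+115+127+133=492 → 1440/2382 = 0.6045
  run: TP=322, FP=138+115+67+139=459, FN=114+124+127+113=478 → 644/1581 = 0.4073
  bike: TP=216, FP=136+127+127+140=530, FN=74+72+67+60=273 → 432/1235 = 0.3498
  walk: TP=305, FP=161+133+113+60=467, FN=140+131+139+140=550 → 610/1627 = 0.3749
Weighted-F1 score = Σ (supportᵢ/N)·F1 scoreᵢ with N=4222: (866/4222)·0.3805 + (1212/4222)·0.6045 + (800/4222)·0.4073 + (489/4222)·0.3498 + (855/4222)·0.3749 = 0.445

0.445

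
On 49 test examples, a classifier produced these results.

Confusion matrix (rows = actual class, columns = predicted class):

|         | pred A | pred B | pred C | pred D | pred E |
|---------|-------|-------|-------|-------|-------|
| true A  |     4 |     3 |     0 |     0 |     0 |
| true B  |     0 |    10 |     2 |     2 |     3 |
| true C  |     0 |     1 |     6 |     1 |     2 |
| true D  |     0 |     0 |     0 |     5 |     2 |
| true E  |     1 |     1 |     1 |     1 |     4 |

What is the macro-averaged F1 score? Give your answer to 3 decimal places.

Per-class F1 score (2·TP/(2·TP+FP+FN)):
  A: TP=4, FP=0+0+0+1=1, FN=3+0+0+0=3 → 8/12 = 0.6667
  B: TP=10, FP=3+1+0+1=5, FN=0+2+2+3=7 → 20/32 = 0.6250
  C: TP=6, FP=0+2+0+1=3, FN=0+1+1+2=4 → 12/19 = 0.6316
  D: TP=5, FP=0+2+1+1=4, FN=0+0+0+2=2 → 10/16 = 0.6250
  E: TP=4, FP=0+3+2+2=7, FN=1+1+1+1=4 → 8/19 = 0.4211
Macro-F1 score = mean = (0.6667 + 0.6250 + 0.6316 + 0.6250 + 0.4211) / 5 = 0.594

0.594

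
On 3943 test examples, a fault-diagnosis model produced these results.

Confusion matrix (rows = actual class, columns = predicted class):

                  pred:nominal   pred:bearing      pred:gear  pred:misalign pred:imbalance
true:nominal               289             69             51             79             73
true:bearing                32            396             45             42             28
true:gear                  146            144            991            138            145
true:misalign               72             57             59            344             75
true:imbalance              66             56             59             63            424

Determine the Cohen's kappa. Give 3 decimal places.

Observed agreement pₒ = trace/N = 2444/3943 = 0.6198
Expected agreement pₑ = Σ (rowᵢ·colᵢ)/N² = (561·605 + 543·722 + 1564·1205 + 607·666 + 668·745)/3943² = 0.2263
κ = (pₒ − pₑ)/(1 − pₑ) = (0.6198 − 0.2263)/(1 − 0.2263) = 0.509

0.509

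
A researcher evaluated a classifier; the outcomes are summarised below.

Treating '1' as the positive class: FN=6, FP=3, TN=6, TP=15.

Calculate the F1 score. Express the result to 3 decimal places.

0.769

Precision = TP/(TP+FP) = 15/18 = 0.8333
Recall = TP/(TP+FN) = 15/21 = 0.7143
F1 = 2·TP/(2·TP+FP+FN) = 30/39 = 0.769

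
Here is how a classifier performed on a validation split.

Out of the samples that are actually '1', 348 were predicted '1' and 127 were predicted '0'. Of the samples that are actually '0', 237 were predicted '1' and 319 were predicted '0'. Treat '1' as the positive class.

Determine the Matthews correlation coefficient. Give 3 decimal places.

MCC = (TP·TN − FP·FN) / √((TP+FP)(TP+FN)(TN+FP)(TN+FN))
Numerator = 348·319 − 237·127 = 80913
Denominator = √(585·475·556·446) = √68906331000 = 262500.1543
MCC = 80913 / 262500.1543 = 0.308

0.308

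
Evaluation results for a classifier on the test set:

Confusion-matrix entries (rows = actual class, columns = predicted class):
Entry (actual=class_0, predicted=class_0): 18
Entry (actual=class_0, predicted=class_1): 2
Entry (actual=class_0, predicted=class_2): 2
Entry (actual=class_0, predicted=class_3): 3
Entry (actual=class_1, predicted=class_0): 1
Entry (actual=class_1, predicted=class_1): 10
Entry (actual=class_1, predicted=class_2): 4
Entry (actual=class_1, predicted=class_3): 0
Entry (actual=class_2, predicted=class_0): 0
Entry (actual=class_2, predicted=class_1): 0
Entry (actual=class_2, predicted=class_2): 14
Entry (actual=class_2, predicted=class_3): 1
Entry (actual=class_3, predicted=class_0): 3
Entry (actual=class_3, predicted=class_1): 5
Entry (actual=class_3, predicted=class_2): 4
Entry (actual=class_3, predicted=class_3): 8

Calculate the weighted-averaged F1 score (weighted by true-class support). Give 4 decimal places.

Per-class F1 score (2·TP/(2·TP+FP+FN)):
  class_0: TP=18, FP=1+0+3=4, FN=2+2+3=7 → 36/47 = 0.76596
  class_1: TP=10, FP=2+0+5=7, FN=1+4+0=5 → 20/32 = 0.62500
  class_2: TP=14, FP=2+4+4=10, FN=0+0+1=1 → 28/39 = 0.71795
  class_3: TP=8, FP=3+0+1=4, FN=3+5+4=12 → 16/32 = 0.50000
Weighted-F1 score = Σ (supportᵢ/N)·F1 scoreᵢ with N=75: (25/75)·0.76596 + (15/75)·0.62500 + (15/75)·0.71795 + (20/75)·0.50000 = 0.6572

0.6572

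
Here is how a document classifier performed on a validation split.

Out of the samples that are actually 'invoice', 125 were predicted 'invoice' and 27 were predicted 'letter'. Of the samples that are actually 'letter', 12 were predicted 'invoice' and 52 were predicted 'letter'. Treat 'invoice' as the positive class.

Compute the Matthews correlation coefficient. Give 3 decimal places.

0.602

MCC = (TP·TN − FP·FN) / √((TP+FP)(TP+FN)(TN+FP)(TN+FN))
Numerator = 125·52 − 12·27 = 6176
Denominator = √(137·152·64·79) = √105286144 = 10260.9037
MCC = 6176 / 10260.9037 = 0.602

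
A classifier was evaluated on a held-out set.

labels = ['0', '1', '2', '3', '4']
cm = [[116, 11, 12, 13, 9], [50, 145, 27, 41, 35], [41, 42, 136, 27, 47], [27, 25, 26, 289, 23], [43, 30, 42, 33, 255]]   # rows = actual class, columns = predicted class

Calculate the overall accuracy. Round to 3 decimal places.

Accuracy = trace / total = (116+145+136+289+255=941) / 1545 = 941/1545 = 0.609

0.609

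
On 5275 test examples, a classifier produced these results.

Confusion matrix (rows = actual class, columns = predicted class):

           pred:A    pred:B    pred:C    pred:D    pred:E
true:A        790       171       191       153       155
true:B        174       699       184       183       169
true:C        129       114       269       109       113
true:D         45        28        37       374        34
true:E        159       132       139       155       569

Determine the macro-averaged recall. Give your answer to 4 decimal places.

0.5238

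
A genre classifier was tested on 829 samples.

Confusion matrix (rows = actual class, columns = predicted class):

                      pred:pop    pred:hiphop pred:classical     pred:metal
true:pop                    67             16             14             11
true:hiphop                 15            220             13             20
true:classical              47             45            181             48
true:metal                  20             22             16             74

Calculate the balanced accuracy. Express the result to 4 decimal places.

0.6414

Balanced accuracy = mean of per-class recall.
  pop: recall = 67/108 = 0.62037
  hiphop: recall = 220/268 = 0.82090
  classical: recall = 181/321 = 0.56386
  metal: recall = 74/132 = 0.56061
Mean = (0.62037 + 0.82090 + 0.56386 + 0.56061) / 4 = 0.6414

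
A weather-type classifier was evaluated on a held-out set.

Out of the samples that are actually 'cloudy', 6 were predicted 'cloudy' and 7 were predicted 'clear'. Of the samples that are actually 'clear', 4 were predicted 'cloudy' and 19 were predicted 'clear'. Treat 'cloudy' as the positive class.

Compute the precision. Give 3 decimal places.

0.600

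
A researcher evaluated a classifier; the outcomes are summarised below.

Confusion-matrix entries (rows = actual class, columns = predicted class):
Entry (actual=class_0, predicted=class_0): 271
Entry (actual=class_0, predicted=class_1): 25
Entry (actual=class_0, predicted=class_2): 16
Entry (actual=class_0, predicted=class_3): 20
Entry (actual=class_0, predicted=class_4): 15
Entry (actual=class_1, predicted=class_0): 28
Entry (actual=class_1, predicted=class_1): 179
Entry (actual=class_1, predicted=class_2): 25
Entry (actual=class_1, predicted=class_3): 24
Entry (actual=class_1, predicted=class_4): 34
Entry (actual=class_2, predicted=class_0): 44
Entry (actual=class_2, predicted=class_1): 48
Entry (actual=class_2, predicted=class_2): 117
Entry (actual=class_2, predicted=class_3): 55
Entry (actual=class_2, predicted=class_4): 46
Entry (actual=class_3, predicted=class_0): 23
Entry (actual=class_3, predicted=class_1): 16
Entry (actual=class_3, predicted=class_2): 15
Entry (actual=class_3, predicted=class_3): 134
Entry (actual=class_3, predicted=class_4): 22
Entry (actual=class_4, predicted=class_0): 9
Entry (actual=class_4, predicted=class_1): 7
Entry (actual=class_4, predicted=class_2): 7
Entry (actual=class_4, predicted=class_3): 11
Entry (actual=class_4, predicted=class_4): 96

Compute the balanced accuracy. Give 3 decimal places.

Balanced accuracy = mean of per-class recall.
  class_0: recall = 271/347 = 0.7810
  class_1: recall = 179/290 = 0.6172
  class_2: recall = 117/310 = 0.3774
  class_3: recall = 134/210 = 0.6381
  class_4: recall = 96/130 = 0.7385
Mean = (0.7810 + 0.6172 + 0.3774 + 0.6381 + 0.7385) / 5 = 0.630

0.630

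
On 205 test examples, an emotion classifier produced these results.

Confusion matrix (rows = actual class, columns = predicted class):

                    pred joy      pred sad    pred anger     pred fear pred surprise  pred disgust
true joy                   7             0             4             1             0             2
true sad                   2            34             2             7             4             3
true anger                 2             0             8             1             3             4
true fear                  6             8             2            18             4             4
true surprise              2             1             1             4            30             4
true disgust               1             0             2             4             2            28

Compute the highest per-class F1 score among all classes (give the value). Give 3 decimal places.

Per-class F1 score (2·TP/(2·TP+FP+FN)):
  joy: TP=7, FP=2+2+6+2+1=13, FN=0+4+1+0+2=7 → 14/34 = 0.4118
  sad: TP=34, FP=0+0+8+1+0=9, FN=2+2+7+4+3=18 → 68/95 = 0.7158
  anger: TP=8, FP=4+2+2+1+2=11, FN=2+0+1+3+4=10 → 16/37 = 0.4324
  fear: TP=18, FP=1+7+1+4+4=17, FN=6+8+2+4+4=24 → 36/77 = 0.4675
  surprise: TP=30, FP=0+4+3+4+2=13, FN=2+1+1+4+4=12 → 60/85 = 0.7059
  disgust: TP=28, FP=2+3+4+4+4=17, FN=1+0+2+4+2=9 → 56/82 = 0.6829
Highest is class 'sad' with F1 score = 0.716.

0.716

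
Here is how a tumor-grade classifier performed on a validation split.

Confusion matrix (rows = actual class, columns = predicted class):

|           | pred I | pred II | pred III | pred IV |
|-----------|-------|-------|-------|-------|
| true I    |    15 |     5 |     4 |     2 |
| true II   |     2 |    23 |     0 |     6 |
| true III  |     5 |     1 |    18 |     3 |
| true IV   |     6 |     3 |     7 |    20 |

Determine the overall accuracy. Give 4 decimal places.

0.6333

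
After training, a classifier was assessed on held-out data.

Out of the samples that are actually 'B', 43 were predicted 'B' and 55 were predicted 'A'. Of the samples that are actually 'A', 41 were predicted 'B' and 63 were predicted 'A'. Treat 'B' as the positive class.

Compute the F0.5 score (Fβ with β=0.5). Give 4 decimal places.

Fβ = (1+β²)·TP / ((1+β²)·TP + β²·FN + FP), with β²=1/4
= 1.25·43 / (1.25·43 + 0.25·55 + 41) = 0.4954

0.4954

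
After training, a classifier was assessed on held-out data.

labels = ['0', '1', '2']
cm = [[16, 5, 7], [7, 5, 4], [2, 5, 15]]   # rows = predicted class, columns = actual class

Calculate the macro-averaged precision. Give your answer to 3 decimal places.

0.522

Per-class precision (TP/(TP+FP)):
  0: TP=16, FP=5+7=12 → 16/28 = 0.5714
  1: TP=5, FP=7+4=11 → 5/16 = 0.3125
  2: TP=15, FP=2+5=7 → 15/22 = 0.6818
Macro-precision = mean = (0.5714 + 0.3125 + 0.6818) / 3 = 0.522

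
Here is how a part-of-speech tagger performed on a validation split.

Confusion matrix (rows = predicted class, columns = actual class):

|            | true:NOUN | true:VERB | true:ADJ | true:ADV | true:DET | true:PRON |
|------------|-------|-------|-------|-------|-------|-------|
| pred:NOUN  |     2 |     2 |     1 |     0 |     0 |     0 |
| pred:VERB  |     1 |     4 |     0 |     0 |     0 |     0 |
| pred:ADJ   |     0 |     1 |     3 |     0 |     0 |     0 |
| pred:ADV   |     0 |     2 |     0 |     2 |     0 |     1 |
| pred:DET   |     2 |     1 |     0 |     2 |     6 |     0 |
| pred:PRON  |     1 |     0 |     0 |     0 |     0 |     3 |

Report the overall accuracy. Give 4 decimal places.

Accuracy = trace / total = (2+4+3+2+6+3=20) / 34 = 20/34 = 0.5882

0.5882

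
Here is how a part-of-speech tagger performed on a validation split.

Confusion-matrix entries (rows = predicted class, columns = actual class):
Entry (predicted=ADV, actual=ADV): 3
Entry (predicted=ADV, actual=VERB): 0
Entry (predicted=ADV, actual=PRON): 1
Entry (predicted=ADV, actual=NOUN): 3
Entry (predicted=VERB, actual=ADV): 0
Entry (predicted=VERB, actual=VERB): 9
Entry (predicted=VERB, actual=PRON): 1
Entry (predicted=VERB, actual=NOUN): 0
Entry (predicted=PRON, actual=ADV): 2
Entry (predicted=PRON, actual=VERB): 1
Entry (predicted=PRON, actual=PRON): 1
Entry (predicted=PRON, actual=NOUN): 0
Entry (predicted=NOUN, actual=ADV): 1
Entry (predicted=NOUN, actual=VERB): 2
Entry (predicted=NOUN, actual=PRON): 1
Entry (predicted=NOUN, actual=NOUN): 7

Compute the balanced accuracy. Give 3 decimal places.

0.550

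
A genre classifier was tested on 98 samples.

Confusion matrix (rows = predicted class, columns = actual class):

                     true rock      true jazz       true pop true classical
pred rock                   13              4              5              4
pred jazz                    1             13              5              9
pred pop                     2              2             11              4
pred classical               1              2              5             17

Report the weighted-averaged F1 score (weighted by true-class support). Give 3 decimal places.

Per-class F1 score (2·TP/(2·TP+FP+FN)):
  rock: TP=13, FP=4+5+4=13, FN=1+2+1=4 → 26/43 = 0.6047
  jazz: TP=13, FP=1+5+9=15, FN=4+2+2=8 → 26/49 = 0.5306
  pop: TP=11, FP=2+2+4=8, FN=5+5+5=15 → 22/45 = 0.4889
  classical: TP=17, FP=1+2+5=8, FN=4+9+4=17 → 34/59 = 0.5763
Weighted-F1 score = Σ (supportᵢ/N)·F1 scoreᵢ with N=98: (17/98)·0.6047 + (21/98)·0.5306 + (26/98)·0.4889 + (34/98)·0.5763 = 0.548

0.548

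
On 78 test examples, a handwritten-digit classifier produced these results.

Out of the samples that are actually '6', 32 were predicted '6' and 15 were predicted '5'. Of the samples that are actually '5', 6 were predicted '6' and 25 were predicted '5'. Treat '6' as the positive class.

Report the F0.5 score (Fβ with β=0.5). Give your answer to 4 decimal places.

Fβ = (1+β²)·TP / ((1+β²)·TP + β²·FN + FP), with β²=1/4
= 1.25·32 / (1.25·32 + 0.25·15 + 6) = 0.8040

0.8040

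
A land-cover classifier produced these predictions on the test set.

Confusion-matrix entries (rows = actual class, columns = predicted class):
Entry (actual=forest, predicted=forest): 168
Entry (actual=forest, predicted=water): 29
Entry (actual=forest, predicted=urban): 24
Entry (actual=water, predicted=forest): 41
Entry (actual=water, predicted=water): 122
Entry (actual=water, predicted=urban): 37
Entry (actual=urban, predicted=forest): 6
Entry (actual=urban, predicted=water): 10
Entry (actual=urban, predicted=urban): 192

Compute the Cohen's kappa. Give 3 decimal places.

Observed agreement pₒ = trace/N = 482/629 = 0.7663
Expected agreement pₑ = Σ (rowᵢ·colᵢ)/N² = (221·215 + 200·161 + 208·253)/629² = 0.3345
κ = (pₒ − pₑ)/(1 − pₑ) = (0.7663 − 0.3345)/(1 − 0.3345) = 0.649

0.649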